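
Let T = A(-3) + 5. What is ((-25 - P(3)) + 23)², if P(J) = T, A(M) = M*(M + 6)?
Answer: 4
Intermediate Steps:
A(M) = M*(6 + M)
T = -4 (T = -3*(6 - 3) + 5 = -3*3 + 5 = -9 + 5 = -4)
P(J) = -4
((-25 - P(3)) + 23)² = ((-25 - 1*(-4)) + 23)² = ((-25 + 4) + 23)² = (-21 + 23)² = 2² = 4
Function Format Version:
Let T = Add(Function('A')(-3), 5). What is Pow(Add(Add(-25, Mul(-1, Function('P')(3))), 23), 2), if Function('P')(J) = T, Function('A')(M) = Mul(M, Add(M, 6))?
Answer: 4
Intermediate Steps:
Function('A')(M) = Mul(M, Add(6, M))
T = -4 (T = Add(Mul(-3, Add(6, -3)), 5) = Add(Mul(-3, 3), 5) = Add(-9, 5) = -4)
Function('P')(J) = -4
Pow(Add(Add(-25, Mul(-1, Function('P')(3))), 23), 2) = Pow(Add(Add(-25, Mul(-1, -4)), 23), 2) = Pow(Add(Add(-25, 4), 23), 2) = Pow(Add(-21, 23), 2) = Pow(2, 2) = 4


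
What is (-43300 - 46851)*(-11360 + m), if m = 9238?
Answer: 191300422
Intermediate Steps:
(-43300 - 46851)*(-11360 + m) = (-43300 - 46851)*(-11360 + 9238) = -90151*(-2122) = 191300422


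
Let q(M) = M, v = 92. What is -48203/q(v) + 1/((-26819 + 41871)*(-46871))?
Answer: -4250915872671/8113276358 ≈ -523.95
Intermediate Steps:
-48203/q(v) + 1/((-26819 + 41871)*(-46871)) = -48203/92 + 1/((-26819 + 41871)*(-46871)) = -48203*1/92 - 1/46871/15052 = -48203/92 + (1/15052)*(-1/46871) = -48203/92 - 1/705502292 = -4250915872671/8113276358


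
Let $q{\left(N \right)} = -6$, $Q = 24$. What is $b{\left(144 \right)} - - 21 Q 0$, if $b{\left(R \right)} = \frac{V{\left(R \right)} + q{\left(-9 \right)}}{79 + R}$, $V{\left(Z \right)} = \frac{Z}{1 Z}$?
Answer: $- \frac{5}{223} \approx -0.022422$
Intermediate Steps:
$V{\left(Z \right)} = 1$ ($V{\left(Z \right)} = \frac{Z}{Z} = 1$)
$b{\left(R \right)} = - \frac{5}{79 + R}$ ($b{\left(R \right)} = \frac{1 - 6}{79 + R} = - \frac{5}{79 + R}$)
$b{\left(144 \right)} - - 21 Q 0 = - \frac{5}{79 + 144} - \left(-21\right) 24 \cdot 0 = - \frac{5}{223} - \left(-504\right) 0 = \left(-5\right) \frac{1}{223} - 0 = - \frac{5}{223} + 0 = - \frac{5}{223}$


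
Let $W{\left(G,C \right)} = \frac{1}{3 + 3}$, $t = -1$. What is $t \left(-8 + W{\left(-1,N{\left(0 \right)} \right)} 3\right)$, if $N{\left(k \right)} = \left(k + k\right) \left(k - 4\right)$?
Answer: $\frac{15}{2} \approx 7.5$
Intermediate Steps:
$N{\left(k \right)} = 2 k \left(-4 + k\right)$
$W{\left(G,C \right)} = \frac{1}{6}$
$t \left(-8 + W{\left(-1,N{\left(0 \right)} \right)} 3\right) = - (-8 + \frac{1}{6} \cdot 3) = - (-8 + \frac{1}{2}) = \left(-1\right) \left(- \frac{15}{2}\right) = \frac{15}{2}$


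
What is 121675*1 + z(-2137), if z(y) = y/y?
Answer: 121676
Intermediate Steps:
z(y) = 1
121675*1 + z(-2137) = 121675*1 + 1 = 121675 + 1 = 121676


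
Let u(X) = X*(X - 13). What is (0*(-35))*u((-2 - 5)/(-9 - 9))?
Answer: 0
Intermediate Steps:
u(X) = X*(-13 + X)
(0*(-35))*u((-2 - 5)/(-9 - 9)) = (0*(-35))*(((-2 - 5)/(-9 - 9))*(-13 + (-2 - 5)/(-9 - 9))) = 0*((-7/(-18))*(-13 - 7/(-18))) = 0*((-7*(-1/18))*(-13 - 7*(-1/18))) = 0*(7*(-13 + 7/18)/18) = 0*((7/18)*(-227/18)) = 0*(-1589/324) = 0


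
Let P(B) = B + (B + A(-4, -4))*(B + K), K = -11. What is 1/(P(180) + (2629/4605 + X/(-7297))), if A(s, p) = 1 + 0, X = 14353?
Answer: 33602685/1033874103013 ≈ 3.2502e-5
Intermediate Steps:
A(s, p) = 1
P(B) = B + (1 + B)*(-11 + B) (P(B) = B + (B + 1)*(B - 11) = B + (1 + B)*(-11 + B))
1/(P(180) + (2629/4605 + X/(-7297))) = 1/((-11 + 180² - 9*180) + (2629/4605 + 14353/(-7297))) = 1/((-11 + 32400 - 1620) + (2629*(1/4605) + 14353*(-1/7297))) = 1/(30769 + (2629/4605 - 14353/7297)) = 1/(30769 - 46911752/33602685) = 1/(1033874103013/33602685) = 33602685/1033874103013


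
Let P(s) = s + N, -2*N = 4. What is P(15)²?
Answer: 169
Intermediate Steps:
N = -2 (N = -½*4 = -2)
P(s) = -2 + s (P(s) = s - 2 = -2 + s)
P(15)² = (-2 + 15)² = 13² = 169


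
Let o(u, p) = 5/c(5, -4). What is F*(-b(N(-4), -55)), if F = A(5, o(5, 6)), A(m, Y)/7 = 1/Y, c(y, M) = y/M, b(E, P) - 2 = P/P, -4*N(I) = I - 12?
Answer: 21/4 ≈ 5.2500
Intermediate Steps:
N(I) = 3 - I/4 (N(I) = -(I - 12)/4 = -(-12 + I)/4 = 3 - I/4)
b(E, P) = 3 (b(E, P) = 2 + P/P = 2 + 1 = 3)
o(u, p) = -4 (o(u, p) = 5/((5/(-4))) = 5/((5*(-¼))) = 5/(-5/4) = 5*(-⅘) = -4)
A(m, Y) = 7/Y (A(m, Y) = 7*(1/Y) = 7/Y)
F = -7/4 (F = 7/(-4) = 7*(-¼) = -7/4 ≈ -1.7500)
F*(-b(N(-4), -55)) = -(-7)*3/4 = -7/4*(-3) = 21/4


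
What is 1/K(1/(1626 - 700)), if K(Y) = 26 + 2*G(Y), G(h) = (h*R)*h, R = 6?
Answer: 214369/5573597 ≈ 0.038462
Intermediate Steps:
G(h) = 6*h**2 (G(h) = (h*6)*h = (6*h)*h = 6*h**2)
K(Y) = 26 + 12*Y**2 (K(Y) = 26 + 2*(6*Y**2) = 26 + 12*Y**2)
1/K(1/(1626 - 700)) = 1/(26 + 12*(1/(1626 - 700))**2) = 1/(26 + 12*(1/926)**2) = 1/(26 + 12*(1/857476)) = 1/(26 + 3/214369) = 1/(5573597/214369) = 214369/5573597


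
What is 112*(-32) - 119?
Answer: -3703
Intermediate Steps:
112*(-32) - 119 = -3584 - 119 = -3703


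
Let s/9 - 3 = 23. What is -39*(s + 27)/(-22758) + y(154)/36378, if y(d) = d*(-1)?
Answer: 61131155/137981754 ≈ 0.44304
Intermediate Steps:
s = 234 (s = 27 + 9*23 = 27 + 207 = 234)
y(d) = -d
-39*(s + 27)/(-22758) + y(154)/36378 = -39*(234 + 27)/(-22758) - 1*154/36378 = -39*261*(-1/22758) - 154*1/36378 = -10179*(-1/22758) - 77/18189 = 3393/7586 - 77/18189 = 61131155/137981754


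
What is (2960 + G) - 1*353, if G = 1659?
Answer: 4266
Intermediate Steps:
(2960 + G) - 1*353 = (2960 + 1659) - 1*353 = 4619 - 353 = 4266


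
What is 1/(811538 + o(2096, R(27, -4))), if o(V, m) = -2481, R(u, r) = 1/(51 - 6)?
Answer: 1/809057 ≈ 1.2360e-6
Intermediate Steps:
R(u, r) = 1/45
1/(811538 + o(2096, R(27, -4))) = 1/(811538 - 2481) = 1/809057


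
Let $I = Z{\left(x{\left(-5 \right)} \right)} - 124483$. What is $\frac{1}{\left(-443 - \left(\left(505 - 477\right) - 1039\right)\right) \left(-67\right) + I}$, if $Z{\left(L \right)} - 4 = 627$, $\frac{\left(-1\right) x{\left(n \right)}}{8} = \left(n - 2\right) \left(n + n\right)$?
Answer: $- \frac{1}{161908} \approx -6.1763 \cdot 10^{-6}$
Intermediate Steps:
$x{\left(n \right)} = - 16 n \left(-2 + n\right)$ ($x{\left(n \right)} = - 8 \left(n - 2\right) \left(n + n\right) = - 8 \left(-2 + n\right) 2 n = - 8 \cdot 2 n \left(-2 + n\right) = - 16 n \left(-2 + n\right)$)
$Z{\left(L \right)} = 631$ ($Z{\left(L \right)} = 4 + 627 = 631$)
$I = -123852$ ($I = 631 - 124483 = -123852$)
$\frac{1}{\left(-443 - \left(\left(505 - 477\right) - 1039\right)\right) \left(-67\right) + I} = \frac{1}{\left(-443 - \left(\left(505 - 477\right) - 1039\right)\right) \left(-67\right) - 123852} = \frac{1}{\left(-443 - \left(28 - 1039\right)\right) \left(-67\right) - 123852} = \frac{1}{\left(-443 - -1011\right) \left(-67\right) - 123852} = \frac{1}{\left(-443 + 1011\right) \left(-67\right) - 123852} = \frac{1}{568 \left(-67\right) - 123852} = \frac{1}{-38056 - 123852} = \frac{1}{-161908} = - \frac{1}{161908}$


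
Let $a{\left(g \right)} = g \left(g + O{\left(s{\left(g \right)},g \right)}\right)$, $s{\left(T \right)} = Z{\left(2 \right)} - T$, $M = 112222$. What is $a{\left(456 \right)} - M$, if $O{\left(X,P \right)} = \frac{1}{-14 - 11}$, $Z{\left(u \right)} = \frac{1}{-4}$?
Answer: $\frac{2392394}{25} \approx 95696.0$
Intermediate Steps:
$Z{\left(u \right)} = - \frac{1}{4}$
$s{\left(T \right)} = - \frac{1}{4} - T$
$O{\left(X,P \right)} = - \frac{1}{25}$ ($O{\left(X,P \right)} = \frac{1}{-25} = - \frac{1}{25}$)
$a{\left(g \right)} = g \left(- \frac{1}{25} + g\right)$ ($a{\left(g \right)} = g \left(g - \frac{1}{25}\right) = g \left(- \frac{1}{25} + g\right)$)
$a{\left(456 \right)} - M = 456 \left(- \frac{1}{25} + 456\right) - 112222 = 456 \cdot \frac{11399}{25} - 112222 = \frac{5197944}{25} - 112222 = \frac{2392394}{25}$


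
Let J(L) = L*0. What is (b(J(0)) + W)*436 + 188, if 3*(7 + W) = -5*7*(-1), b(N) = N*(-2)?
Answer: 6668/3 ≈ 2222.7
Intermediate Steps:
J(L) = 0
b(N) = -2*N
W = 14/3 (W = -7 + (-5*7*(-1))/3 = -7 + (-35*(-1))/3 = -7 + (⅓)*35 = -7 + 35/3 = 14/3 ≈ 4.6667)
(b(J(0)) + W)*436 + 188 = (-2*0 + 14/3)*436 + 188 = (0 + 14/3)*436 + 188 = (14/3)*436 + 188 = 6104/3 + 188 = 6668/3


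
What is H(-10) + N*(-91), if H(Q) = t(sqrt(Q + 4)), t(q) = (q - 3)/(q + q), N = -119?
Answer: 21659/2 + I*sqrt(6)/4 ≈ 10830.0 + 0.61237*I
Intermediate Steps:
t(q) = (-3 + q)/(2*q) (t(q) = (-3 + q)/((2*q)) = (-3 + q)*(1/(2*q)) = (-3 + q)/(2*q))
H(Q) = (-3 + sqrt(4 + Q))/(2*sqrt(4 + Q)) (H(Q) = (-3 + sqrt(Q + 4))/(2*(sqrt(Q + 4))) = (-3 + sqrt(4 + Q))/(2*(sqrt(4 + Q))) = (-3 + sqrt(4 + Q))/(2*sqrt(4 + Q)))
H(-10) + N*(-91) = (1/2 - 3/(2*sqrt(4 - 10))) - 119*(-91) = (1/2 - (-1)*I*sqrt(6)/4) + 10829 = (1/2 + I*sqrt(6)/4) + 10829 = 21659/2 + I*sqrt(6)/4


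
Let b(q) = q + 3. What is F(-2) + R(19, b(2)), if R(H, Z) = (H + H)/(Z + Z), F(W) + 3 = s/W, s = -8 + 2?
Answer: 19/5 ≈ 3.8000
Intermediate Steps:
b(q) = 3 + q
s = -6
F(W) = -3 - 6/W
R(H, Z) = H/Z (R(H, Z) = (2*H)/((2*Z)) = (2*H)*(1/(2*Z)) = H/Z)
F(-2) + R(19, b(2)) = (-3 - 6/(-2)) + 19/(3 + 2) = (-3 - 6*(-1/2)) + 19/5 = (-3 + 3) + 19*(1/5) = 0 + 19/5 = 19/5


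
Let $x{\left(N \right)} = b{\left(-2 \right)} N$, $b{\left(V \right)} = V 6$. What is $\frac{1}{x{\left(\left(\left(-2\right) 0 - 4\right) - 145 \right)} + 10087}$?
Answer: $\frac{1}{11875} \approx 8.4211 \cdot 10^{-5}$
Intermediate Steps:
$b{\left(V \right)} = 6 V$
$x{\left(N \right)} = - 12 N$ ($x{\left(N \right)} = 6 \left(-2\right) N = - 12 N$)
$\frac{1}{x{\left(\left(\left(-2\right) 0 - 4\right) - 145 \right)} + 10087} = \frac{1}{- 12 \left(\left(\left(-2\right) 0 - 4\right) - 145\right) + 10087} = \frac{1}{- 12 \left(\left(0 - 4\right) - 145\right) + 10087} = \frac{1}{- 12 \left(-4 - 145\right) + 10087} = \frac{1}{\left(-12\right) \left(-149\right) + 10087} = \frac{1}{1788 + 10087} = \frac{1}{11875}$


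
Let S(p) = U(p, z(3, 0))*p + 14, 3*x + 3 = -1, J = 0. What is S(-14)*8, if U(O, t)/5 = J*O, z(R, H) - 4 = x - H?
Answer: 112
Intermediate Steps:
x = -4/3 (x = -1 + (1/3)*(-1) = -1 - 1/3 = -4/3 ≈ -1.3333)
z(R, H) = 8/3 - H (z(R, H) = 4 + (-4/3 - H) = 8/3 - H)
U(O, t) = 0 (U(O, t) = 5*(0*O) = 5*0 = 0)
S(p) = 14 (S(p) = 0*p + 14 = 0 + 14 = 14)
S(-14)*8 = 14*8 = 112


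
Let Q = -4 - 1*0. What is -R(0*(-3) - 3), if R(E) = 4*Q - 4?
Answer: 20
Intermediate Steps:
Q = -4 (Q = -4 + 0 = -4)
R(E) = -20 (R(E) = 4*(-4) - 4 = -16 - 4 = -20)
-R(0*(-3) - 3) = -1*(-20) = 20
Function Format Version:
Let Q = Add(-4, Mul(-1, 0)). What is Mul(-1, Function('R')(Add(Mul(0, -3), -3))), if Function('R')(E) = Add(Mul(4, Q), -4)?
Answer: 20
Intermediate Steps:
Q = -4 (Q = Add(-4, 0) = -4)
Function('R')(E) = -20 (Function('R')(E) = Add(Mul(4, -4), -4) = Add(-16, -4) = -20)
Mul(-1, Function('R')(Add(Mul(0, -3), -3))) = Mul(-1, -20) = 20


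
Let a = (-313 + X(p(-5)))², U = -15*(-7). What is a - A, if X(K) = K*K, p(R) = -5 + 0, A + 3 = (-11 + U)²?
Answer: 74111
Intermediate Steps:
U = 105
A = 8833 (A = -3 + (-11 + 105)² = -3 + 94² = -3 + 8836 = 8833)
p(R) = -5
X(K) = K²
a = 82944 (a = (-313 + (-5)²)² = (-313 + 25)² = (-288)² = 82944)
a - A = 82944 - 1*8833 = 82944 - 8833 = 74111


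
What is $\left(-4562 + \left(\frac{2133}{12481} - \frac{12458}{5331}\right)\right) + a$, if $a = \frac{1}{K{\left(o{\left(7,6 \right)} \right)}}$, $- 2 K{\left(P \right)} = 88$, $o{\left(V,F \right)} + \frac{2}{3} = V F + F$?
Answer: $- \frac{13362088257919}{2927593284} \approx -4564.2$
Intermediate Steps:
$o{\left(V,F \right)} = - \frac{2}{3} + F + F V$ ($o{\left(V,F \right)} = - \frac{2}{3} + \left(V F + F\right) = - \frac{2}{3} + \left(F V + F\right) = - \frac{2}{3} + \left(F + F V\right) = - \frac{2}{3} + F + F V$)
$K{\left(P \right)} = -44$ ($K{\left(P \right)} = \left(- \frac{1}{2}\right) 88 = -44$)
$a = - \frac{1}{44}$ ($a = \frac{1}{-44} = - \frac{1}{44} \approx -0.022727$)
$\left(-4562 + \left(\frac{2133}{12481} - \frac{12458}{5331}\right)\right) + a = \left(-4562 + \left(\frac{2133}{12481} - \frac{12458}{5331}\right)\right) - \frac{1}{44} = \left(-4562 - \frac{144117275}{66536211}\right) - \frac{1}{44} = - \frac{303682311857}{66536211} - \frac{1}{44} = - \frac{13362088257919}{2927593284}$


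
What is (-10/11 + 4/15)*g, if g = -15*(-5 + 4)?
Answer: -106/11 ≈ -9.6364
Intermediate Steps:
g = 15 (g = -15*(-1) = 15)
(-10/11 + 4/15)*g = (-10/11 + 4/15)*15 = -106/165*15 = -106/11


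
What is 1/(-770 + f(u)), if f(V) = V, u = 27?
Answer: -1/743 ≈ -0.0013459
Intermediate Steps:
1/(-770 + f(u)) = 1/(-770 + 27) = 1/(-743) = -1/743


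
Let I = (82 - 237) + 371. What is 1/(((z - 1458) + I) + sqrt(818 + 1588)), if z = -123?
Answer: -455/620273 - sqrt(2406)/1860819 ≈ -0.00075991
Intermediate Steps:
I = 216 (I = -155 + 371 = 216)
1/(((z - 1458) + I) + sqrt(818 + 1588)) = 1/(((-123 - 1458) + 216) + sqrt(818 + 1588)) = 1/((-1581 + 216) + sqrt(2406)) = 1/(-1365 + sqrt(2406))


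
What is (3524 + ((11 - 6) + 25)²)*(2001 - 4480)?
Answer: -10967096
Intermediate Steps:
(3524 + ((11 - 6) + 25)²)*(2001 - 4480) = (3524 + (5 + 25)²)*(-2479) = (3524 + 30²)*(-2479) = (3524 + 900)*(-2479) = 4424*(-2479) = -10967096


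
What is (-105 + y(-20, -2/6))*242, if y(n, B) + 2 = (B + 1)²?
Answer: -232078/9 ≈ -25786.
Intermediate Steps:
y(n, B) = -2 + (1 + B)² (y(n, B) = -2 + (B + 1)² = -2 + (1 + B)²)
(-105 + y(-20, -2/6))*242 = (-105 + (-2 + (1 - 2/6)²))*242 = (-105 + (-2 + (1 - 2*⅙)²))*242 = (-105 + (-2 + (1 - ⅓)²))*242 = (-105 + (-2 + (⅔)²))*242 = (-105 + (-2 + 4/9))*242 = (-105 - 14/9)*242 = -959/9*242 = -232078/9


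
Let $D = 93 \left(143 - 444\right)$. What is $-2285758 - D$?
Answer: $-2257765$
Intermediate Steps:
$D = -27993$ ($D = 93 \left(-301\right) = -27993$)
$-2285758 - D = -2285758 - -27993 = -2285758 + 27993 = -2257765$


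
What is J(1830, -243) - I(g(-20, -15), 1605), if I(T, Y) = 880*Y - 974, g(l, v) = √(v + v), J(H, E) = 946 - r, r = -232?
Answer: -1410248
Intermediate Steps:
J(H, E) = 1178 (J(H, E) = 946 - 1*(-232) = 946 + 232 = 1178)
g(l, v) = √2*√v (g(l, v) = √(2*v) = √2*√v)
I(T, Y) = -974 + 880*Y
J(1830, -243) - I(g(-20, -15), 1605) = 1178 - (-974 + 880*1605) = 1178 - (-974 + 1412400) = 1178 - 1*1411426 = 1178 - 1411426 = -1410248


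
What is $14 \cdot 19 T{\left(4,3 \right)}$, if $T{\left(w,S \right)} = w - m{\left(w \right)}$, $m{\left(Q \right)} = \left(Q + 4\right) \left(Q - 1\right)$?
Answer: $-5320$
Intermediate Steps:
$m{\left(Q \right)} = \left(-1 + Q\right) \left(4 + Q\right)$ ($m{\left(Q \right)} = \left(4 + Q\right) \left(-1 + Q\right) = \left(-1 + Q\right) \left(4 + Q\right)$)
$T{\left(w,S \right)} = 4 - w^{2} - 2 w$ ($T{\left(w,S \right)} = w - \left(-4 + w^{2} + 3 w\right) = 4 - w^{2} - 2 w$)
$14 \cdot 19 T{\left(4,3 \right)} = 14 \cdot 19 \left(4 - 4^{2} - 8\right) = 266 \left(4 - 16 - 8\right) = 266 \left(-20\right) = -5320$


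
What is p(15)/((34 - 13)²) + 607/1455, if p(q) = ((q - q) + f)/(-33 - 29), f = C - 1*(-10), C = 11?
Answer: 87651/210490 ≈ 0.41641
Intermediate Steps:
f = 21 (f = 11 - 1*(-10) = 11 + 10 = 21)
p(q) = -21/62 (p(q) = ((q - q) + 21)/(-33 - 29) = (0 + 21)/(-62) = 21*(-1/62) = -21/62)
p(15)/((34 - 13)²) + 607/1455 = -21/(62*(34 - 13)²) + 607/1455 = -21/(62*(21²)) + 607*(1/1455) = -21/62/441 + 607/1455 = -21/62*1/441 + 607/1455 = -1/1302 + 607/1455 = 87651/210490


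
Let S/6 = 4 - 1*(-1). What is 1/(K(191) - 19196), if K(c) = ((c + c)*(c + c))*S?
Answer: 1/4358524 ≈ 2.2944e-7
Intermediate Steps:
S = 30 (S = 6*(4 - 1*(-1)) = 6*(4 + 1) = 6*5 = 30)
K(c) = 120*c**2 (K(c) = ((c + c)*(c + c))*30 = ((2*c)*(2*c))*30 = (4*c**2)*30 = 120*c**2)
1/(K(191) - 19196) = 1/(120*191**2 - 19196) = 1/(120*36481 - 19196) = 1/(4377720 - 19196) = 1/4358524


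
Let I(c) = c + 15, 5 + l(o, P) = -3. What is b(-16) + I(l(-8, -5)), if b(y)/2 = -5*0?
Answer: 7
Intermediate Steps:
l(o, P) = -8 (l(o, P) = -5 - 3 = -8)
b(y) = 0 (b(y) = 2*(-5*0) = 2*0 = 0)
I(c) = 15 + c
b(-16) + I(l(-8, -5)) = 0 + (15 - 8) = 0 + 7 = 7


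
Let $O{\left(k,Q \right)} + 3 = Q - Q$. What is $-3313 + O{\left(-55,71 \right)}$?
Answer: $-3316$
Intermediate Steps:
$O{\left(k,Q \right)} = -3$ ($O{\left(k,Q \right)} = -3 + \left(Q - Q\right) = -3 + 0 = -3$)
$-3313 + O{\left(-55,71 \right)} = -3313 - 3 = -3316$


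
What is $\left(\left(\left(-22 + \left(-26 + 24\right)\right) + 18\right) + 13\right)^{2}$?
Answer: $49$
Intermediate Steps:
$\left(\left(\left(-22 + \left(-26 + 24\right)\right) + 18\right) + 13\right)^{2} = \left(\left(\left(-22 - 2\right) + 18\right) + 13\right)^{2} = \left(\left(-24 + 18\right) + 13\right)^{2} = \left(-6 + 13\right)^{2} = 7^{2} = 49$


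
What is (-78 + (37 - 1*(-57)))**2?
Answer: 256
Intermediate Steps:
(-78 + (37 - 1*(-57)))**2 = (-78 + (37 + 57))**2 = (-78 + 94)**2 = 16**2 = 256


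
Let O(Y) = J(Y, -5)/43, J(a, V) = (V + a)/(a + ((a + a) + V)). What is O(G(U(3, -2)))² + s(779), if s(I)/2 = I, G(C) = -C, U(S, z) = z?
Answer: 2880751/1849 ≈ 1558.0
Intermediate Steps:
J(a, V) = (V + a)/(V + 3*a) (J(a, V) = (V + a)/(a + (2*a + V)) = (V + a)/(a + (V + 2*a)) = (V + a)/(V + 3*a))
s(I) = 2*I
O(Y) = (-5 + Y)/(43*(-5 + 3*Y)) (O(Y) = ((-5 + Y)/(-5 + 3*Y))/43 = ((-5 + Y)/(-5 + 3*Y))*(1/43) = (-5 + Y)/(43*(-5 + 3*Y)))
O(G(U(3, -2)))² + s(779) = ((-5 - 1*(-2))/(43*(-5 + 3*(-1*(-2)))))² + 2*779 = ((-5 + 2)/(43*(-5 + 3*2)))² + 1558 = ((1/43)*(-3)/(-5 + 6))² + 1558 = ((1/43)*(-3)/1)² + 1558 = ((1/43)*1*(-3))² + 1558 = (-3/43)² + 1558 = 9/1849 + 1558 = 2880751/1849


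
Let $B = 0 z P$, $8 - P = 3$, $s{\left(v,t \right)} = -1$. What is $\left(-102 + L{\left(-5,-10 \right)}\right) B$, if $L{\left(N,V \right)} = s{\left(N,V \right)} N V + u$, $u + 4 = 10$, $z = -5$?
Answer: $0$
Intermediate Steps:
$u = 6$ ($u = -4 + 10 = 6$)
$P = 5$ ($P = 8 - 3 = 5$)
$L{\left(N,V \right)} = 6 - N V$ ($L{\left(N,V \right)} = - N V + 6 = 6 - N V$)
$B = 0$ ($B = 0 \left(-5\right) 5 = 0 \cdot 5 = 0$)
$\left(-102 + L{\left(-5,-10 \right)}\right) B = \left(-102 + \left(6 - \left(-5\right) \left(-10\right)\right)\right) 0 = \left(-102 + \left(6 - 50\right)\right) 0 = \left(-102 - 44\right) 0 = \left(-146\right) 0 = 0$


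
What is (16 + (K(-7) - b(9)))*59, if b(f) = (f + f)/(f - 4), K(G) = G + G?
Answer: -472/5 ≈ -94.400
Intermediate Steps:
K(G) = 2*G
b(f) = 2*f/(-4 + f) (b(f) = (2*f)/(-4 + f) = 2*f/(-4 + f))
(16 + (K(-7) - b(9)))*59 = (16 + (2*(-7) - 2*9/(-4 + 9)))*59 = (16 + (-14 - 2*9/5))*59 = (16 + (-14 - 1*18/5))*59 = (16 + (-14 - 18/5))*59 = (16 - 88/5)*59 = -8/5*59 = -472/5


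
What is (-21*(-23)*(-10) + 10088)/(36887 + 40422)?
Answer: 5258/77309 ≈ 0.068013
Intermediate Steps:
(-21*(-23)*(-10) + 10088)/(36887 + 40422) = (483*(-10) + 10088)/77309 = (-4830 + 10088)*(1/77309) = 5258*(1/77309) = 5258/77309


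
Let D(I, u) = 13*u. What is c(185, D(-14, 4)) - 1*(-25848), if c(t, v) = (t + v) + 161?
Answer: 26246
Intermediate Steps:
c(t, v) = 161 + t + v
c(185, D(-14, 4)) - 1*(-25848) = (161 + 185 + 13*4) - 1*(-25848) = (161 + 185 + 52) + 25848 = 398 + 25848 = 26246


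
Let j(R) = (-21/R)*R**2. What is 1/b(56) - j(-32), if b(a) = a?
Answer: -37631/56 ≈ -671.98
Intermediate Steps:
j(R) = -21*R
1/b(56) - j(-32) = 1/56 - (-21)*(-32) = 1/56 - 1*672 = 1/56 - 672 = -37631/56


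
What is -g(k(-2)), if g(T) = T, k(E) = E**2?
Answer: -4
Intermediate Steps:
-g(k(-2)) = -1*(-2)**2 = -1*4 = -4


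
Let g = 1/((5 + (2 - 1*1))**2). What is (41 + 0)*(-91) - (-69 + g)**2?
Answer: -11000665/1296 ≈ -8488.2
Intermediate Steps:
g = 1/36 (g = 1/((5 + (2 - 1))**2) = 1/((5 + 1)**2) = 1/(6**2) = 1/36 ≈ 0.027778)
(41 + 0)*(-91) - (-69 + g)**2 = (41 + 0)*(-91) - (-69 + 1/36)**2 = 41*(-91) - (-2483/36)**2 = -3731 - 1*6165289/1296 = -3731 - 6165289/1296 = -11000665/1296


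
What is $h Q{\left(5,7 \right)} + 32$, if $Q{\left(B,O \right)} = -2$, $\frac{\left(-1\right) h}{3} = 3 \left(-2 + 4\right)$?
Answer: $68$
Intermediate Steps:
$h = -18$ ($h = - 3 \cdot 3 \left(-2 + 4\right) = - 3 \cdot 3 \cdot 2 = \left(-3\right) 6 = -18$)
$h Q{\left(5,7 \right)} + 32 = \left(-18\right) \left(-2\right) + 32 = 36 + 32 = 68$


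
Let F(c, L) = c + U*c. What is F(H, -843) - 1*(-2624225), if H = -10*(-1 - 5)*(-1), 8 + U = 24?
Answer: 2623205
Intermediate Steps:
U = 16 (U = -8 + 24 = 16)
H = -60 (H = -10*(-6)*(-1) = 60*(-1) = -60)
F(c, L) = 17*c (F(c, L) = c + 16*c = 17*c)
F(H, -843) - 1*(-2624225) = 17*(-60) - 1*(-2624225) = -1020 + 2624225 = 2623205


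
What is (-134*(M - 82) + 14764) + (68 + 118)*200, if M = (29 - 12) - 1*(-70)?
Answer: 51294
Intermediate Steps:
M = 87 (M = 17 + 70 = 87)
(-134*(M - 82) + 14764) + (68 + 118)*200 = (-134*(87 - 82) + 14764) + (68 + 118)*200 = (-134*5 + 14764) + 186*200 = (-670 + 14764) + 37200 = 14094 + 37200 = 51294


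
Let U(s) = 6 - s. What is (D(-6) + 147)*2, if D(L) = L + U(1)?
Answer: 292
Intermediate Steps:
D(L) = 5 + L (D(L) = L + (6 - 1*1) = L + (6 - 1) = L + 5 = 5 + L)
(D(-6) + 147)*2 = ((5 - 6) + 147)*2 = (-1 + 147)*2 = 146*2 = 292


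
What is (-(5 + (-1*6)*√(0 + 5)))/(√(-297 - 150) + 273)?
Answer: -455/24992 + 273*√5/12496 - I*√2235/12496 + 5*I*√447/74976 ≈ 0.030646 - 0.0023733*I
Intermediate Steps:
(-(5 + (-1*6)*√(0 + 5)))/(√(-297 - 150) + 273) = (-(5 - 6*√5))/(√(-447) + 273) = (-5 + 6*√5)/(I*√447 + 273) = (-5 + 6*√5)/(273 + I*√447)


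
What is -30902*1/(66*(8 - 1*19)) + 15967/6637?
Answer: 108344308/2409231 ≈ 44.971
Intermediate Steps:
-30902*1/(66*(8 - 1*19)) + 15967/6637 = -30902*1/(66*(8 - 19)) + 15967*(1/6637) = -30902/(66*(-11)) + 15967/6637 = -30902/(-726) + 15967/6637 = -30902*(-1/726) + 15967/6637 = 15451/363 + 15967/6637 = 108344308/2409231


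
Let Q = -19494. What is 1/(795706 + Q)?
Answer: 1/776212 ≈ 1.2883e-6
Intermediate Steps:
1/(795706 + Q) = 1/(795706 - 19494) = 1/776212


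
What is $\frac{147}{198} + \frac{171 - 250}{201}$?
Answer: $\frac{515}{1474} \approx 0.34939$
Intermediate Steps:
$\frac{147}{198} + \frac{171 - 250}{201} = 147 \cdot \frac{1}{198} - \frac{79}{201} = \frac{49}{66} - \frac{79}{201} = \frac{515}{1474}$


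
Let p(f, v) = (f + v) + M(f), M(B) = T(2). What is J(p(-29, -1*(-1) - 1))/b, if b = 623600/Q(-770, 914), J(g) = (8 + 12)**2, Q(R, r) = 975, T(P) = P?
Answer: 975/1559 ≈ 0.62540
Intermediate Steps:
M(B) = 2
p(f, v) = 2 + f + v (p(f, v) = (f + v) + 2 = 2 + f + v)
J(g) = 400 (J(g) = 20**2 = 400)
b = 24944/39 (b = 623600/975 = 623600*(1/975) = 24944/39 ≈ 639.59)
J(p(-29, -1*(-1) - 1))/b = 400/(24944/39) = 400*(39/24944) = 975/1559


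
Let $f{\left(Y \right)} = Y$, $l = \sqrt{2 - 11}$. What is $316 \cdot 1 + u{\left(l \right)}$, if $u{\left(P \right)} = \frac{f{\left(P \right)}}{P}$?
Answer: $317$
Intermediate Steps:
$l = 3 i$ ($l = \sqrt{-9} = 3 i \approx 3.0 i$)
$u{\left(P \right)} = 1$ ($u{\left(P \right)} = \frac{P}{P} = 1$)
$316 \cdot 1 + u{\left(l \right)} = 316 \cdot 1 + 1 = 316 + 1 = 317$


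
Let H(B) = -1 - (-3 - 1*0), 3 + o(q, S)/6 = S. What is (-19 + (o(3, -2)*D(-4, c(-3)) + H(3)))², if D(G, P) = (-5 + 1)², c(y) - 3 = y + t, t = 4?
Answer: 247009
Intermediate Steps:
c(y) = 7 + y (c(y) = 3 + (y + 4) = 3 + (4 + y) = 7 + y)
o(q, S) = -18 + 6*S
D(G, P) = 16 (D(G, P) = (-4)² = 16)
H(B) = 2 (H(B) = -1 - (-3 + 0) = -1 - 1*(-3) = -1 + 3 = 2)
(-19 + (o(3, -2)*D(-4, c(-3)) + H(3)))² = (-19 + ((-18 + 6*(-2))*16 + 2))² = (-19 + ((-18 - 12)*16 + 2))² = (-19 + (-30*16 + 2))² = (-19 + (-480 + 2))² = (-19 - 478)² = (-497)² = 247009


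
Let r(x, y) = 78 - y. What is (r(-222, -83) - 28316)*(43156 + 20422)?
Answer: -1790038590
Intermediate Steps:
(r(-222, -83) - 28316)*(43156 + 20422) = ((78 - 1*(-83)) - 28316)*(43156 + 20422) = ((78 + 83) - 28316)*63578 = (161 - 28316)*63578 = -28155*63578 = -1790038590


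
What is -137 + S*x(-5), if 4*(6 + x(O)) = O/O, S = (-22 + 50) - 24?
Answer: -160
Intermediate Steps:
S = 4 (S = 28 - 24 = 4)
x(O) = -23/4 (x(O) = -6 + (O/O)/4 = -6 + (¼)*1 = -6 + ¼ = -23/4)
-137 + S*x(-5) = -137 + 4*(-23/4) = -137 - 23 = -160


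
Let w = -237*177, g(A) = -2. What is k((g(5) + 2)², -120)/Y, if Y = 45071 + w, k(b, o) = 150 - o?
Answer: 135/1561 ≈ 0.086483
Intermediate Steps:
w = -41949
Y = 3122 (Y = 45071 - 41949 = 3122)
k((g(5) + 2)², -120)/Y = (150 - 1*(-120))/3122 = (150 + 120)*(1/3122) = 270*(1/3122) = 135/1561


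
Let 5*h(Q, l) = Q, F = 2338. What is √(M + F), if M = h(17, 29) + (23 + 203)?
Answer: √64185/5 ≈ 50.669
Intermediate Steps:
h(Q, l) = Q/5
M = 1147/5 (M = (⅕)*17 + (23 + 203) = 17/5 + 226 = 1147/5 ≈ 229.40)
√(M + F) = √(1147/5 + 2338) = √(12837/5) = √64185/5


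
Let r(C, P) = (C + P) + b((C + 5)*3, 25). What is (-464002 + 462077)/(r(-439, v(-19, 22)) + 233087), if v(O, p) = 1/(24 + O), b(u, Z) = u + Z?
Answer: -9625/1156856 ≈ -0.0083200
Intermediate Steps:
b(u, Z) = Z + u
r(C, P) = 40 + P + 4*C (r(C, P) = (C + P) + (25 + (C + 5)*3) = (C + P) + (25 + (5 + C)*3) = (C + P) + (25 + (15 + 3*C)) = (C + P) + (40 + 3*C) = 40 + P + 4*C)
(-464002 + 462077)/(r(-439, v(-19, 22)) + 233087) = (-464002 + 462077)/((40 + 1/(24 - 19) + 4*(-439)) + 233087) = -1925/((40 + 1/5 - 1756) + 233087) = -1925/((40 + ⅕ - 1756) + 233087) = -1925/(-8579/5 + 233087) = -1925/1156856/5 = -1925*5/1156856 = -9625/1156856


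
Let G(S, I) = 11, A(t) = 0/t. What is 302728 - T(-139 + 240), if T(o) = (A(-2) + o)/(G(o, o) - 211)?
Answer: 60545701/200 ≈ 3.0273e+5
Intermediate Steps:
A(t) = 0
T(o) = -o/200 (T(o) = (0 + o)/(11 - 211) = o/(-200) = o*(-1/200) = -o/200)
302728 - T(-139 + 240) = 302728 - (-1)*(-139 + 240)/200 = 302728 - (-1)*101/200 = 302728 - 1*(-101/200) = 302728 + 101/200 = 60545701/200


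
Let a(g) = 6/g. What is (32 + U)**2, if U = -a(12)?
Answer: 3969/4 ≈ 992.25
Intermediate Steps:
U = -1/2 (U = -6/12 = -1*1/2 = -1/2 ≈ -0.50000)
(32 + U)**2 = (32 - 1/2)**2 = (63/2)**2 = 3969/4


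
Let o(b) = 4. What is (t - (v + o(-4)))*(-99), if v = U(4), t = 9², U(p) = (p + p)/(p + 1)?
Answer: -37323/5 ≈ -7464.6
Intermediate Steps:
U(p) = 2*p/(1 + p) (U(p) = (2*p)/(1 + p) = 2*p/(1 + p))
t = 81
v = 8/5 (v = 2*4/(1 + 4) = 2*4/5 = 2*4*(⅕) = 8/5 ≈ 1.6000)
(t - (v + o(-4)))*(-99) = (81 - (8/5 + 4))*(-99) = (81 - 1*28/5)*(-99) = (81 - 28/5)*(-99) = (377/5)*(-99) = -37323/5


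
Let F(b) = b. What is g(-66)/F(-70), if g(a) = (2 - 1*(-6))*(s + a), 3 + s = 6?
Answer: 36/5 ≈ 7.2000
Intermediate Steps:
s = 3 (s = -3 + 6 = 3)
g(a) = 24 + 8*a (g(a) = (2 - 1*(-6))*(3 + a) = (2 + 6)*(3 + a) = 8*(3 + a) = 24 + 8*a)
g(-66)/F(-70) = (24 + 8*(-66))/(-70) = (24 - 528)*(-1/70) = -504*(-1/70) = 36/5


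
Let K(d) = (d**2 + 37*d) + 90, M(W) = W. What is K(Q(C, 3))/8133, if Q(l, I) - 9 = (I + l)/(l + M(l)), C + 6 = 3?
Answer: 168/2711 ≈ 0.061970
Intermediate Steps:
C = -3 (C = -6 + 3 = -3)
Q(l, I) = 9 + (I + l)/(2*l) (Q(l, I) = 9 + (I + l)/(l + l) = 9 + (I + l)/((2*l)) = 9 + (I + l)*(1/(2*l)) = 9 + (I + l)/(2*l))
K(d) = 90 + d**2 + 37*d
K(Q(C, 3))/8133 = (90 + ((1/2)*(3 + 19*(-3))/(-3))**2 + 37*((1/2)*(3 + 19*(-3))/(-3)))/8133 = (90 + ((1/2)*(-1/3)*(3 - 57))**2 + 37*((1/2)*(-1/3)*(3 - 57)))*(1/8133) = (90 + ((1/2)*(-1/3)*(-54))**2 + 37*((1/2)*(-1/3)*(-54)))*(1/8133) = (90 + 9**2 + 37*9)*(1/8133) = (90 + 81 + 333)*(1/8133) = 504*(1/8133) = 168/2711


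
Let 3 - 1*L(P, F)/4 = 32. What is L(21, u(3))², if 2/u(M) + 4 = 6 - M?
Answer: 13456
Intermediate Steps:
u(M) = 2/(2 - M) (u(M) = 2/(-4 + (6 - M)) = 2/(2 - M))
L(P, F) = -116 (L(P, F) = 12 - 4*32 = 12 - 128 = -116)
L(21, u(3))² = (-116)² = 13456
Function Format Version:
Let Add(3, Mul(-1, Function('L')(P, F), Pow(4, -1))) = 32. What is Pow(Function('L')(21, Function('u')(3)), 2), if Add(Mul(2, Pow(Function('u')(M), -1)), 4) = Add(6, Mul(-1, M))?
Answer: 13456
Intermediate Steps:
Function('u')(M) = Mul(2, Pow(Add(2, Mul(-1, M)), -1)) (Function('u')(M) = Mul(2, Pow(Add(-4, Add(6, Mul(-1, M))), -1)) = Mul(2, Pow(Add(2, Mul(-1, M)), -1)))
Function('L')(P, F) = -116 (Function('L')(P, F) = Add(12, Mul(-4, 32)) = Add(12, -128) = -116)
Pow(Function('L')(21, Function('u')(3)), 2) = Pow(-116, 2) = 13456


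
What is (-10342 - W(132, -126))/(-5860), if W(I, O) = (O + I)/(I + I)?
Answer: 455049/257840 ≈ 1.7649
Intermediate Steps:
W(I, O) = (I + O)/(2*I) (W(I, O) = (I + O)/((2*I)) = (I + O)*(1/(2*I)) = (I + O)/(2*I))
(-10342 - W(132, -126))/(-5860) = (-10342 - (132 - 126)/(2*132))/(-5860) = (-10342 - 6/(2*132))*(-1/5860) = (-10342 - 1*1/44)*(-1/5860) = (-10342 - 1/44)*(-1/5860) = -455049/44*(-1/5860) = 455049/257840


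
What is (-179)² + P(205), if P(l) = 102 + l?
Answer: 32348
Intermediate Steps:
(-179)² + P(205) = (-179)² + (102 + 205) = 32041 + 307 = 32348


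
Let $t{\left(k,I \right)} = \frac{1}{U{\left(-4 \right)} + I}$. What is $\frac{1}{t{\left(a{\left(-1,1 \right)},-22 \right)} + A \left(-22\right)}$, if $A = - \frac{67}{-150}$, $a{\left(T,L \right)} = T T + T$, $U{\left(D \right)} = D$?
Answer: $- \frac{1950}{19237} \approx -0.10137$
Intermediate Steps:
$a{\left(T,L \right)} = T + T^{2}$ ($a{\left(T,L \right)} = T^{2} + T = T + T^{2}$)
$t{\left(k,I \right)} = \frac{1}{-4 + I}$
$A = \frac{67}{150}$ ($A = \left(-67\right) \left(- \frac{1}{150}\right) = \frac{67}{150} \approx 0.44667$)
$\frac{1}{t{\left(a{\left(-1,1 \right)},-22 \right)} + A \left(-22\right)} = \frac{1}{\frac{1}{-4 - 22} + \frac{67}{150} \left(-22\right)} = \frac{1}{\frac{1}{-26} - \frac{737}{75}} = \frac{1}{- \frac{1}{26} - \frac{737}{75}} = \frac{1}{- \frac{19237}{1950}} = - \frac{1950}{19237}$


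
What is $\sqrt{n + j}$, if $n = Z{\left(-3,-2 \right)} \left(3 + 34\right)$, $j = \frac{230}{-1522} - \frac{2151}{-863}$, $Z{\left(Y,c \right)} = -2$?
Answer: $\frac{2 i \sqrt{7726797463447}}{656743} \approx 8.4651 i$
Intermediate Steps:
$j = \frac{1537666}{656743}$ ($j = 230 \left(- \frac{1}{1522}\right) - - \frac{2151}{863} = - \frac{115}{761} + \frac{2151}{863} = \frac{1537666}{656743} \approx 2.3414$)
$n = -74$ ($n = - 2 \left(3 + 34\right) = \left(-2\right) 37 = -74$)
$\sqrt{n + j} = \sqrt{-74 + \frac{1537666}{656743}} = \sqrt{- \frac{47061316}{656743}} = \frac{2 i \sqrt{7726797463447}}{656743}$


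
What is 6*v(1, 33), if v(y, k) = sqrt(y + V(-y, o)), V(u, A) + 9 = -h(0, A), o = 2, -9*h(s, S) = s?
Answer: 12*I*sqrt(2) ≈ 16.971*I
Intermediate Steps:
h(s, S) = -s/9
V(u, A) = -9 (V(u, A) = -9 - (-1)*0/9 = -9 - 1*0 = -9 + 0 = -9)
v(y, k) = sqrt(-9 + y) (v(y, k) = sqrt(y - 9) = sqrt(-9 + y))
6*v(1, 33) = 6*sqrt(-9 + 1) = 6*sqrt(-8) = 6*(2*I*sqrt(2)) = 12*I*sqrt(2)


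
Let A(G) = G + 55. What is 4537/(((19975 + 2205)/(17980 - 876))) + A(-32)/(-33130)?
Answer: 25709155841/7348234 ≈ 3498.7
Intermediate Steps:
A(G) = 55 + G
4537/(((19975 + 2205)/(17980 - 876))) + A(-32)/(-33130) = 4537/(((19975 + 2205)/(17980 - 876))) + (55 - 32)/(-33130) = 4537/((22180/17104)) + 23*(-1/33130) = 4537/((22180*(1/17104))) - 23/33130 = 4537/(5545/4276) - 23/33130 = 4537*(4276/5545) - 23/33130 = 19400212/5545 - 23/33130 = 25709155841/7348234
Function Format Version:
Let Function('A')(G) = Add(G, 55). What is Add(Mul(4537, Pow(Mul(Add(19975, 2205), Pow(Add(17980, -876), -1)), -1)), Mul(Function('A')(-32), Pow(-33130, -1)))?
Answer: Rational(25709155841, 7348234) ≈ 3498.7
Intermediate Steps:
Function('A')(G) = Add(55, G)
Add(Mul(4537, Pow(Mul(Add(19975, 2205), Pow(Add(17980, -876), -1)), -1)), Mul(Function('A')(-32), Pow(-33130, -1))) = Add(Mul(4537, Pow(Mul(Add(19975, 2205), Pow(Add(17980, -876), -1)), -1)), Mul(Add(55, -32), Pow(-33130, -1))) = Add(Mul(4537, Pow(Mul(22180, Pow(17104, -1)), -1)), Mul(23, Rational(-1, 33130))) = Add(Mul(4537, Pow(Mul(22180, Rational(1, 17104)), -1)), Rational(-23, 33130)) = Add(Mul(4537, Pow(Rational(5545, 4276), -1)), Rational(-23, 33130)) = Add(Mul(4537, Rational(4276, 5545)), Rational(-23, 33130)) = Add(Rational(19400212, 5545), Rational(-23, 33130)) = Rational(25709155841, 7348234)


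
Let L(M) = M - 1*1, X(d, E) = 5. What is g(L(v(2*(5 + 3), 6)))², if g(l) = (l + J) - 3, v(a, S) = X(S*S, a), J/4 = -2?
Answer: 49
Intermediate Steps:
J = -8 (J = 4*(-2) = -8)
v(a, S) = 5
L(M) = -1 + M (L(M) = M - 1 = -1 + M)
g(l) = -11 + l (g(l) = (l - 8) - 3 = (-8 + l) - 3 = -11 + l)
g(L(v(2*(5 + 3), 6)))² = (-11 + (-1 + 5))² = (-11 + 4)² = (-7)² = 49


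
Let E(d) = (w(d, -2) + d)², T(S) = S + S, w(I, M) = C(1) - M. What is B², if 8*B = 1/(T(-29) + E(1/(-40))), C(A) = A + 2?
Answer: 40000/2830133601 ≈ 1.4134e-5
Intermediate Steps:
C(A) = 2 + A
w(I, M) = 3 - M (w(I, M) = (2 + 1) - M = 3 - M)
T(S) = 2*S
E(d) = (5 + d)² (E(d) = ((3 - 1*(-2)) + d)² = ((3 + 2) + d)² = (5 + d)²)
B = -200/53199 (B = 1/(8*(2*(-29) + (5 + 1/(-40))²)) = 1/(8*(-58 + (5 - 1/40)²)) = 1/(8*(-58 + (199/40)²)) = 1/(8*(-58 + 39601/1600)) = 1/(8*(-53199/1600)) = (⅛)*(-1600/53199) = -200/53199 ≈ -0.0037595)
B² = (-200/53199)² = 40000/2830133601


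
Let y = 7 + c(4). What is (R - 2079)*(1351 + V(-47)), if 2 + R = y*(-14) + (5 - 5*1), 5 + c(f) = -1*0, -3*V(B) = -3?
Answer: -2851368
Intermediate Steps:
V(B) = 1 (V(B) = -⅓*(-3) = 1)
c(f) = -5 (c(f) = -5 - 1*0 = -5 + 0 = -5)
y = 2 (y = 7 - 5 = 2)
R = -30 (R = -2 + (2*(-14) + (5 - 5*1)) = -2 + (-28 + (5 - 5)) = -2 + (-28 + 0) = -2 - 28 = -30)
(R - 2079)*(1351 + V(-47)) = (-30 - 2079)*(1351 + 1) = -2109*1352 = -2851368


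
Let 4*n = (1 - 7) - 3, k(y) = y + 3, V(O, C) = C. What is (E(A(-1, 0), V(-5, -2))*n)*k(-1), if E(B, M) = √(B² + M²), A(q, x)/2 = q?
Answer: -9*√2 ≈ -12.728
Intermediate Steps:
A(q, x) = 2*q
k(y) = 3 + y
n = -9/4 (n = ((1 - 7) - 3)/4 = (-6 - 3)/4 = (¼)*(-9) = -9/4 ≈ -2.2500)
(E(A(-1, 0), V(-5, -2))*n)*k(-1) = (√((2*(-1))² + (-2)²)*(-9/4))*(3 - 1) = (√((-2)² + 4)*(-9/4))*2 = (√(4 + 4)*(-9/4))*2 = (√8*(-9/4))*2 = ((2*√2)*(-9/4))*2 = -9*√2/2*2 = -9*√2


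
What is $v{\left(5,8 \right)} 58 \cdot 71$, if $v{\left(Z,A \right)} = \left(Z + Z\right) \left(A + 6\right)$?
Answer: $576520$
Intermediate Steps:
$v{\left(Z,A \right)} = 2 Z \left(6 + A\right)$
$v{\left(5,8 \right)} 58 \cdot 71 = 2 \cdot 5 \left(6 + 8\right) 58 \cdot 71 = 2 \cdot 5 \cdot 14 \cdot 58 \cdot 71 = 140 \cdot 58 \cdot 71 = 8120 \cdot 71 = 576520$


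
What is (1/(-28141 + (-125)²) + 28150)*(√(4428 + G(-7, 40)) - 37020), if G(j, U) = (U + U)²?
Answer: -1086923855915/1043 + 352325399*√2707/6258 ≈ -1.0392e+9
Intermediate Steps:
G(j, U) = 4*U² (G(j, U) = (2*U)² = 4*U²)
(1/(-28141 + (-125)²) + 28150)*(√(4428 + G(-7, 40)) - 37020) = (1/(-28141 + (-125)²) + 28150)*(√(4428 + 4*40²) - 37020) = (1/(-28141 + 15625) + 28150)*(√(4428 + 4*1600) - 37020) = (1/(-12516) + 28150)*(√(4428 + 6400) - 37020) = (-1/12516 + 28150)*(√10828 - 37020) = 352325399*(2*√2707 - 37020)/12516 = 352325399*(-37020 + 2*√2707)/12516 = -1086923855915/1043 + 352325399*√2707/6258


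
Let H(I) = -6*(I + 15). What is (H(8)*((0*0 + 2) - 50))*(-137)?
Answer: -907488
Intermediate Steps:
H(I) = -90 - 6*I (H(I) = -6*(15 + I) = -90 - 6*I)
(H(8)*((0*0 + 2) - 50))*(-137) = ((-90 - 6*8)*((0*0 + 2) - 50))*(-137) = ((-90 - 48)*((0 + 2) - 50))*(-137) = -138*(2 - 50)*(-137) = -138*(-48)*(-137) = 6624*(-137) = -907488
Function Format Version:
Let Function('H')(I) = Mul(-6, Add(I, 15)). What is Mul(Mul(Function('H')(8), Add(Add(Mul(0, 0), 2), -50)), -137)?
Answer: -907488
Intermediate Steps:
Function('H')(I) = Add(-90, Mul(-6, I)) (Function('H')(I) = Mul(-6, Add(15, I)) = Add(-90, Mul(-6, I)))
Mul(Mul(Function('H')(8), Add(Add(Mul(0, 0), 2), -50)), -137) = Mul(Mul(Add(-90, Mul(-6, 8)), Add(Add(Mul(0, 0), 2), -50)), -137) = Mul(Mul(Add(-90, -48), Add(Add(0, 2), -50)), -137) = Mul(Mul(-138, Add(2, -50)), -137) = Mul(Mul(-138, -48), -137) = Mul(6624, -137) = -907488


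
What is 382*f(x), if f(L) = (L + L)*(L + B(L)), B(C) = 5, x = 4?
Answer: 27504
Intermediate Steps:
f(L) = 2*L*(5 + L) (f(L) = (L + L)*(L + 5) = (2*L)*(5 + L) = 2*L*(5 + L))
382*f(x) = 382*(2*4*(5 + 4)) = 382*(2*4*9) = 382*72 = 27504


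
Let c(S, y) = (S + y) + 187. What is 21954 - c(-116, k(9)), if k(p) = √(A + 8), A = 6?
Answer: 21883 - √14 ≈ 21879.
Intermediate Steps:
k(p) = √14 (k(p) = √(6 + 8) = √14)
c(S, y) = 187 + S + y
21954 - c(-116, k(9)) = 21954 - (187 - 116 + √14) = 21954 - (71 + √14) = 21954 + (-71 - √14) = 21883 - √14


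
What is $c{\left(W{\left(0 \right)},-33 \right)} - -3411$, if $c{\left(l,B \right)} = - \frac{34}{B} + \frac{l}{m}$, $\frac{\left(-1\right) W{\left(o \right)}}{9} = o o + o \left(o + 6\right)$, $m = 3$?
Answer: $\frac{112597}{33} \approx 3412.0$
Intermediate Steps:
$W{\left(o \right)} = - 9 o^{2} - 9 o \left(6 + o\right)$ ($W{\left(o \right)} = - 9 \left(o o + o \left(o + 6\right)\right) = - 9 \left(o^{2} + o \left(6 + o\right)\right) = - 9 o^{2} - 9 o \left(6 + o\right)$)
$c{\left(l,B \right)} = - \frac{34}{B} + \frac{l}{3}$
$c{\left(W{\left(0 \right)},-33 \right)} - -3411 = \left(- \frac{34}{-33} + \frac{\left(-18\right) 0 \left(3 + 0\right)}{3}\right) - -3411 = \left(\left(-34\right) \left(- \frac{1}{33}\right) + \frac{\left(-18\right) 0 \cdot 3}{3}\right) + 3411 = \left(\frac{34}{33} + \frac{1}{3} \cdot 0\right) + 3411 = \left(\frac{34}{33} + 0\right) + 3411 = \frac{34}{33} + 3411 = \frac{112597}{33}$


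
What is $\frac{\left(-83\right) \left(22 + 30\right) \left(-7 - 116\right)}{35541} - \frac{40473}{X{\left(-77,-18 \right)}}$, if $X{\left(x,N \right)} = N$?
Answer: $\frac{53629871}{23694} \approx 2263.4$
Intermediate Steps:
$\frac{\left(-83\right) \left(22 + 30\right) \left(-7 - 116\right)}{35541} - \frac{40473}{X{\left(-77,-18 \right)}} = \frac{\left(-83\right) \left(22 + 30\right) \left(-7 - 116\right)}{35541} - \frac{40473}{-18} = - 83 \cdot 52 \left(-123\right) \frac{1}{35541} - - \frac{4497}{2} = \left(-83\right) \left(-6396\right) \frac{1}{35541} + \frac{4497}{2} = 530868 \cdot \frac{1}{35541} + \frac{4497}{2} = \frac{176956}{11847} + \frac{4497}{2} = \frac{53629871}{23694}$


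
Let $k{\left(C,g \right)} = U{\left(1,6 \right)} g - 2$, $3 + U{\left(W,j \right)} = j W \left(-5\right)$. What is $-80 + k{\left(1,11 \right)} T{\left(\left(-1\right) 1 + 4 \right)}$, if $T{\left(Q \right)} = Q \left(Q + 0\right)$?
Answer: $-3365$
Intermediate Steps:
$U{\left(W,j \right)} = -3 - 5 W j$ ($U{\left(W,j \right)} = -3 + j W \left(-5\right) = -3 + W j \left(-5\right) = -3 - 5 W j$)
$k{\left(C,g \right)} = -2 - 33 g$ ($k{\left(C,g \right)} = \left(-3 - 5 \cdot 6\right) g - 2 = \left(-3 - 30\right) g - 2 = - 33 g - 2 = -2 - 33 g$)
$T{\left(Q \right)} = Q^{2}$ ($T{\left(Q \right)} = Q Q = Q^{2}$)
$-80 + k{\left(1,11 \right)} T{\left(\left(-1\right) 1 + 4 \right)} = -80 + \left(-2 - 363\right) \left(\left(-1\right) 1 + 4\right)^{2} = -80 + \left(-2 - 363\right) \left(-1 + 4\right)^{2} = -80 - 365 \cdot 3^{2} = -80 - 3285 = -3365$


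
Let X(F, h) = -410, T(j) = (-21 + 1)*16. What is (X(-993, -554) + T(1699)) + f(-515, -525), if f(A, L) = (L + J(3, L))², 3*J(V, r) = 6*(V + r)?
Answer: 2461031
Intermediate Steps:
J(V, r) = 2*V + 2*r (J(V, r) = (6*(V + r))/3 = (6*V + 6*r)/3 = 2*V + 2*r)
T(j) = -320 (T(j) = -20*16 = -320)
f(A, L) = (6 + 3*L)² (f(A, L) = (L + (2*3 + 2*L))² = (L + (6 + 2*L))² = (6 + 3*L)²)
(X(-993, -554) + T(1699)) + f(-515, -525) = (-410 - 320) + 9*(2 - 525)² = -730 + 9*(-523)² = -730 + 9*273529 = -730 + 2461761 = 2461031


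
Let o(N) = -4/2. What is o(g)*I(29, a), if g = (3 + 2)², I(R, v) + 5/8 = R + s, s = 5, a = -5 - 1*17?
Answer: -267/4 ≈ -66.750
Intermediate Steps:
a = -22 (a = -5 - 17 = -22)
I(R, v) = 35/8 + R (I(R, v) = -5/8 + (R + 5) = -5/8 + (5 + R) = 35/8 + R)
g = 25 (g = 5² = 25)
o(N) = -2 (o(N) = -4*½ = -2)
o(g)*I(29, a) = -2*(35/8 + 29) = -2*267/8 = -267/4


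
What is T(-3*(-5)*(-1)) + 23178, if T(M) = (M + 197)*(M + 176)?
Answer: 52480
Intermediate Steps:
T(M) = (176 + M)*(197 + M) (T(M) = (197 + M)*(176 + M) = (176 + M)*(197 + M))
T(-3*(-5)*(-1)) + 23178 = (34672 + (-3*(-5)*(-1))² + 373*(-3*(-5)*(-1))) + 23178 = (34672 + (15*(-1))² + 373*(15*(-1))) + 23178 = (34672 + (-15)² + 373*(-15)) + 23178 = (34672 + 225 - 5595) + 23178 = 29302 + 23178 = 52480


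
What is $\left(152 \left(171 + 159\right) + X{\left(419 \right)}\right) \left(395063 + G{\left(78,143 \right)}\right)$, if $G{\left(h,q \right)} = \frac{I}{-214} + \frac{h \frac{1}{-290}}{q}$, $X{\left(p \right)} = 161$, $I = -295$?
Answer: $\frac{6785652174549033}{341330} \approx 1.988 \cdot 10^{10}$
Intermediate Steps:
$G{\left(h,q \right)} = \frac{295}{214} - \frac{h}{290 q}$ ($G{\left(h,q \right)} = - \frac{295}{-214} + \frac{h \frac{1}{-290}}{q} = \left(-295\right) \left(- \frac{1}{214}\right) + \frac{h \left(- \frac{1}{290}\right)}{q} = \frac{295}{214} + \frac{\left(- \frac{1}{290}\right) h}{q} = \frac{295}{214} - \frac{h}{290 q}$)
$\left(152 \left(171 + 159\right) + X{\left(419 \right)}\right) \left(395063 + G{\left(78,143 \right)}\right) = \left(152 \left(171 + 159\right) + 161\right) \left(395063 + \left(\frac{295}{214} - \frac{39}{145 \cdot 143}\right)\right) = \left(152 \cdot 330 + 161\right) \left(395063 + \left(\frac{295}{214} - \frac{39}{145} \cdot \frac{1}{143}\right)\right) = \left(50160 + 161\right) \left(395063 + \left(\frac{295}{214} - \frac{3}{1595}\right)\right) = 50321 \left(395063 + \frac{469883}{341330}\right) = 50321 \cdot \frac{134847323673}{341330} = \frac{6785652174549033}{341330}$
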